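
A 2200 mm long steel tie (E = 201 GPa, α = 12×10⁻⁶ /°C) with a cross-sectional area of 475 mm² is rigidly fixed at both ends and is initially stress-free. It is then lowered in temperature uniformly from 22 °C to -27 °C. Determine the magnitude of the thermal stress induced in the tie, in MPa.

σ ≈ 118 MPa (tensile)

With length fixed, the mechanical strain must cancel the thermal strain αΔT = 12×10⁻⁶ × 49 = 588×10⁻⁶.
σ = EαΔT = 201×10³ × 12×10⁻⁶ × 49 = 118.2 MPa (tensile; the tie is trying to contract).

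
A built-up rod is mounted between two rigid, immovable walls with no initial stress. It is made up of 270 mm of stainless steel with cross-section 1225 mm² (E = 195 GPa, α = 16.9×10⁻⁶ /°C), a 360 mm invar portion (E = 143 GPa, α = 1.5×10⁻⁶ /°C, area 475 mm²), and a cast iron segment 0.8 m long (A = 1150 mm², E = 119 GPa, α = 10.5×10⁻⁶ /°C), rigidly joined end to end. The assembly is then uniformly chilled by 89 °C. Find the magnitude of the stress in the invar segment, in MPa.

σ ≈ 206 MPa (tensile)

If the supports were absent, the total length change would be Σ αᵢΔT Lᵢ = 16.9×10⁻⁶×89×270 + 1.5×10⁻⁶×89×360 + 10.5×10⁻⁶×89×800 = 1.202 mm.
Since the ends are fixed, an axial force P builds up, equal in every segment, with P · Σ Lᵢ/(AᵢEᵢ) = δ_free.
Σ Lᵢ/(AᵢEᵢ) = 270/(1225×195×10³) + 360/(475×143×10³) + 800/(1150×119×10³) = 1.228×10⁻⁵ mm/N.
So P = 1.202 / 1.228×10⁻⁵ = 97.9 kN, tensile.
σ_{invar} = P / A = 97900 / 475 = 206.1 MPa.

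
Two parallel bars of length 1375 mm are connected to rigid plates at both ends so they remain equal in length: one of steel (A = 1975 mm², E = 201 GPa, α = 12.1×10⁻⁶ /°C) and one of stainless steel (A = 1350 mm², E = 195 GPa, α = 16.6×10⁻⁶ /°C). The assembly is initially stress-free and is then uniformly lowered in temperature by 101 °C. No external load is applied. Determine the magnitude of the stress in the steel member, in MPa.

σ ≈ 36.4 MPa (compressive)

Equilibrium of a rigid end plate with no external load gives equal and opposite internal forces ±P in the two members. Since α_{stainless steel} > α_{steel}, cooling drives the stainless steel into tension and the steel into compression.
Compatibility of the two members (thermal + elastic change equal): (α₁ − α₂)ΔT = P·[1/(A₁E₁) + 1/(A₂E₂)].
|α₁ − α₂|·ΔT = 4.5×10⁻⁶ × 101 = 0.0004545.
1/(A₁E₁) + 1/(A₂E₂) = 1/(1975×201×10³) + 1/(1350×195×10³) = 6.318×10⁻⁹ N⁻¹.
So P = 0.0004545 / 6.318×10⁻⁹ = 71.94 kN.
σ_{steel} = P/A₁ = 71940/1975 = 36.43 MPa, compressive.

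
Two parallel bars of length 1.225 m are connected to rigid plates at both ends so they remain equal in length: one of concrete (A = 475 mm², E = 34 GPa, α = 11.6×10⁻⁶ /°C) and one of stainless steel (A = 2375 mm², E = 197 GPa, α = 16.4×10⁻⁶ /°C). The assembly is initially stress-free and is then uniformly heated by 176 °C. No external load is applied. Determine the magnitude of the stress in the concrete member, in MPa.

The stainless steel has the larger α, so on heating it would change length more than the concrete if both were free. The rigid plates force a common final length, so the stainless steel is put into compression and the concrete into tension, with equal and opposite forces P (no external load).
Setting the final lengths equal and cancelling L: (α₁ − α₂)ΔT = P/(A₁E₁) + P/(A₂E₂).
|α₁ − α₂|·ΔT = 4.8×10⁻⁶ × 176 = 0.0008448.
1/(A₁E₁) + 1/(A₂E₂) = 1/(475×34×10³) + 1/(2375×197×10³) = 6.406×10⁻⁸ N⁻¹.
P = 0.0008448 / 6.406×10⁻⁸ = 13190 N = 13.19 kN.
σ_{concrete} = P/A₁ = 13190/475 = 27.76 MPa, tensile.

σ ≈ 27.8 MPa (tensile)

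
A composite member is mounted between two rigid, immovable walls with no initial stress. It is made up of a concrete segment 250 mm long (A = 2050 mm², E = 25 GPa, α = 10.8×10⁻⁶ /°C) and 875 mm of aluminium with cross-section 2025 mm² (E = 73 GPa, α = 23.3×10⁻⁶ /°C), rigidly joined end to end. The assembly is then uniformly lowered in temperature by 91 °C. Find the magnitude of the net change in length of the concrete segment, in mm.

|ΔL| ≈ 0.703 mm

With the walls removed the bar would change length by δ_free = Σ αᵢΔT Lᵢ = 10.8×10⁻⁶×91×250 + 23.3×10⁻⁶×91×875 = 2.101 mm.
Since the ends are fixed, an axial force P builds up, equal in every segment, with P · Σ Lᵢ/(AᵢEᵢ) = δ_free.
Σ Lᵢ/(AᵢEᵢ) = 250/(2050×25×10³) + 875/(2025×73×10³) = 1.08×10⁻⁵ mm/N.
Hence P = δ_free / Σ(L/AE) = 2.101/1.08×10⁻⁵ = 194.6 kN (tensile).
For the concrete segment, free thermal change = 10.8×10⁻⁶×91×250 = 0.2457 mm and elastic change from P = 194600×250/(2050×25×10³) = 0.9492 mm; these oppose, so the net change is 0.703 mm (segment lengthens).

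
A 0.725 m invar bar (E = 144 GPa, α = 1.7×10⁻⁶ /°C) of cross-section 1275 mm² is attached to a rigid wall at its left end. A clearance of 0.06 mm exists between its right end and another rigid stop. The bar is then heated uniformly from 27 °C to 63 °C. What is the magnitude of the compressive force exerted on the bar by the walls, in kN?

Free thermal elongation = αΔT L = 1.7×10⁻⁶ × 36 × 725 = 0.04437 mm.
This is smaller than the 0.06 mm clearance, so the bar expands freely without reaching the stop — the stress is zero.

P ≈ 0 kN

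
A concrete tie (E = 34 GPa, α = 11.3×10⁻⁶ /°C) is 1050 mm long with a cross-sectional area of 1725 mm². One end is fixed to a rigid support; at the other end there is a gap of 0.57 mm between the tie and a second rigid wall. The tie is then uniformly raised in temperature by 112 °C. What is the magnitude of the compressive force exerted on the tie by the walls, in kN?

Unrestrained expansion: δ_free = αΔT L = 11.3×10⁻⁶ × 112 × 1050 = 1.329 mm.
The gap closes (δ_free > 0.57 mm) and the wall then resists a further 1.329 − 0.57 = 0.7589 mm of expansion.
Compatibility: PL/(AE) = 0.7589 mm, so σ = P/A = E × (0.7589/1050) = 24.57 MPa.
Force on the wall = σA = 24.57 × 1725 mm² = 42.39 kN.

P ≈ 42.4 kN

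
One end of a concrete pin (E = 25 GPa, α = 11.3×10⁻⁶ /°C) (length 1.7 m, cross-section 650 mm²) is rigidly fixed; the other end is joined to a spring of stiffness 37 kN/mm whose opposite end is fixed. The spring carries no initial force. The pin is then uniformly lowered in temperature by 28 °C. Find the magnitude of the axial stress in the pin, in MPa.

σ ≈ 6.29 MPa (tensile)

If the spring were absent the pin would shorten by αΔT L = 11.3×10⁻⁶ × 28 × 1700 = 0.5379 mm.
With a force P in the spring, the elastic change of the pin is PL/(AE) and that of the spring is P/k; compatibility requires their sum to equal δ_free.
So P = δ_free / [L/(AE) + 1/k] = 0.5379 / [ 1700/(650×25×10³) + 1/(37×10³) ].
P = 0.5379 / 0.0001316 = 4086 N.
σ = P/A = 4086/650 = 6.286 MPa.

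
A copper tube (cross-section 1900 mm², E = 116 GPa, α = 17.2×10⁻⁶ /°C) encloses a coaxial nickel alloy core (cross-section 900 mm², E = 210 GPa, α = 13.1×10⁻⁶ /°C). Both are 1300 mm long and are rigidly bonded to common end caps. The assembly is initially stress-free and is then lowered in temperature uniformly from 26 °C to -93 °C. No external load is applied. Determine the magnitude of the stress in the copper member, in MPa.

σ ≈ 26.1 MPa (tensile)

The copper has the larger α, so on cooling it would change length more than the nickel alloy if both were free. The rigid plates force a common final length, so the copper is put into tension and the nickel alloy into compression, with equal and opposite forces P (no external load).
Setting the final lengths equal and cancelling L: (α₁ − α₂)ΔT = P/(A₁E₁) + P/(A₂E₂).
|α₁ − α₂|·ΔT = 4.1×10⁻⁶ × 119 = 0.0004879.
1/(A₁E₁) + 1/(A₂E₂) = 1/(1900×116×10³) + 1/(900×210×10³) = 9.828×10⁻⁹ N⁻¹.
P = 0.0004879 / 9.828×10⁻⁹ = 49640 N = 49.64 kN.
σ_{copper} = P/A₁ = 49640/1900 = 26.13 MPa, tensile.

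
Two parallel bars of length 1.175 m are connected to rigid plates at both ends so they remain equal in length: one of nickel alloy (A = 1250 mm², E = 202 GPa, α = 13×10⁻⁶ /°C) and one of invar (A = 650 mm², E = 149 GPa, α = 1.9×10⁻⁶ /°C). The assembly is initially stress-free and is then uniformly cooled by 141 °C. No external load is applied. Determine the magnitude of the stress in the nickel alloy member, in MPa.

Equilibrium of a rigid end plate with no external load gives equal and opposite internal forces ±P in the two members. Since α_{nickel alloy} > α_{invar}, cooling drives the nickel alloy into tension and the invar into compression.
Compatibility of the two members (thermal + elastic change equal): (α₁ − α₂)ΔT = P·[1/(A₁E₁) + 1/(A₂E₂)].
|α₁ − α₂|·ΔT = 11.1×10⁻⁶ × 141 = 0.001565.
1/(A₁E₁) + 1/(A₂E₂) = 1/(1250×202×10³) + 1/(650×149×10³) = 1.429×10⁻⁸ N⁻¹.
P = 0.001565 / 1.429×10⁻⁸ = 109600 N = 109.6 kN.
σ_{nickel alloy} = P/A₁ = 109600/1250 = 87.65 MPa, tensile.

σ ≈ 87.6 MPa (tensile)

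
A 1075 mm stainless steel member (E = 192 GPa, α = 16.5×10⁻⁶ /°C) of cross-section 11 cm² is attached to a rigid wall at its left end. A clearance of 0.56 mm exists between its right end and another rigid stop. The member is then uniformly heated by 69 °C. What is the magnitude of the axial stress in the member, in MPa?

Unrestrained expansion: δ_free = αΔT L = 16.5×10⁻⁶ × 69 × 1075 = 1.224 mm.
The gap closes (δ_free > 0.56 mm) and the wall then resists a further 1.224 − 0.56 = 0.6639 mm of expansion.
Compatibility: PL/(AE) = 0.6639 mm, so σ = P/A = E × (0.6639/1075) = 118.6 MPa.

σ ≈ 119 MPa (compressive)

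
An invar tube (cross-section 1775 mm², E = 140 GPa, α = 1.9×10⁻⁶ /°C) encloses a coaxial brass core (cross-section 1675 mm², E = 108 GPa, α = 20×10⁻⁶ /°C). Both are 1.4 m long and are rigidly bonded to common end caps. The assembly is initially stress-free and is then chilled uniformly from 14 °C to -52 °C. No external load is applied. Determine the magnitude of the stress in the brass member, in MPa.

σ ≈ 74.7 MPa (tensile)

The brass has the larger α, so on cooling it would change length more than the invar if both were free. The rigid plates force a common final length, so the brass is put into tension and the invar into compression, with equal and opposite forces P (no external load).
Compatibility of the two members (thermal + elastic change equal): (α₁ − α₂)ΔT = P·[1/(A₁E₁) + 1/(A₂E₂)].
|α₁ − α₂|·ΔT = 18.1×10⁻⁶ × 66 = 0.001195.
1/(A₁E₁) + 1/(A₂E₂) = 1/(1775×140×10³) + 1/(1675×108×10³) = 9.552×10⁻⁹ N⁻¹.
P = 0.001195 / 9.552×10⁻⁹ = 125100 N = 125.1 kN.
σ_{brass} = P/A₂ = 125100/1675 = 74.66 MPa, tensile.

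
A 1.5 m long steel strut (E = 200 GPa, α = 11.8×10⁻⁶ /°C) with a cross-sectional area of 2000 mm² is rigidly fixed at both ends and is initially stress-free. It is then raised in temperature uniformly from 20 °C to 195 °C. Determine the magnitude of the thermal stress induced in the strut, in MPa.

The supports are rigid, so the total axial strain is zero. The restrained thermal strain is ε = αΔT = 11.8×10⁻⁶ × 175 = 2065×10⁻⁶.
σ = EαΔT = 200×10³ × 11.8×10⁻⁶ × 175 = 413 MPa (compressive; the strut is trying to expand).

σ ≈ 413 MPa (compressive)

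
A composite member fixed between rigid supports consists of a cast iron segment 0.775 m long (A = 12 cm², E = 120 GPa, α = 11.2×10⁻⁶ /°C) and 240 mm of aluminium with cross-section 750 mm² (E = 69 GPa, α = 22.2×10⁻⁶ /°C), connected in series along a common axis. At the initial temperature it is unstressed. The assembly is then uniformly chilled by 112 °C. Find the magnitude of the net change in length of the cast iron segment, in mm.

|ΔL| ≈ 0.129 mm

If the supports were absent, the total length change would be Σ αᵢΔT Lᵢ = 11.2×10⁻⁶×112×775 + 22.2×10⁻⁶×112×240 = 1.569 mm.
Since the ends are fixed, an axial force P builds up, equal in every segment, with P · Σ Lᵢ/(AᵢEᵢ) = δ_free.
The series flexibility is Σ Lᵢ/(AᵢEᵢ) = 775/(1200×120×10³) + 240/(750×69×10³) = 1.002×10⁻⁵ mm/N.
So P = 1.569 / 1.002×10⁻⁵ = 156.6 kN, tensile.
For the cast iron segment, free thermal change = 11.2×10⁻⁶×112×775 = 0.9722 mm and elastic change from P = 156600×775/(1200×120×10³) = 0.8427 mm; these oppose, so the net change is 0.129 mm (segment shortens).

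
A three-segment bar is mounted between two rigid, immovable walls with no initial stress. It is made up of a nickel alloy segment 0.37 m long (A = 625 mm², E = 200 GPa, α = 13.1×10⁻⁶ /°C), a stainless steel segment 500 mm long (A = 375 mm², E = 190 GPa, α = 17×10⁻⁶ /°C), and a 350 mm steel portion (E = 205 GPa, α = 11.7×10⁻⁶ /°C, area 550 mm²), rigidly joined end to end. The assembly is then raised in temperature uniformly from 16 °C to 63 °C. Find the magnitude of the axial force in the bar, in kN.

If the supports were absent, the total length change would be Σ αᵢΔT Lᵢ = 13.1×10⁻⁶×47×370 + 17×10⁻⁶×47×500 + 11.7×10⁻⁶×47×350 = 0.8198 mm.
The walls prevent any net length change, so an axial force P (same in every segment) develops. Compatibility: P · Σ Lᵢ/(AᵢEᵢ) = δ_free.
Σ Lᵢ/(AᵢEᵢ) = 370/(625×200×10³) + 500/(375×190×10³) + 350/(550×205×10³) = 1.308×10⁻⁵ mm/N.
Hence P = δ_free / Σ(L/AE) = 0.8198/1.308×10⁻⁵ = 62.67 kN (compressive).

P ≈ 62.7 kN (compressive)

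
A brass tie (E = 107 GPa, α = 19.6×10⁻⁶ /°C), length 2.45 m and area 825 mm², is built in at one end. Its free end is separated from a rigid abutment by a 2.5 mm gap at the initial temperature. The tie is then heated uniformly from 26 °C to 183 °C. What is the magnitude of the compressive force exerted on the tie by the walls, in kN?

If the wall were absent the tie would grow by αΔT L = 19.6×10⁻⁶ × 157 × 2450 = 7.539 mm.
This exceeds the 2.5 mm gap, so the wall pushes back. The portion of expansion that must be recovered elastically is δ_free − gap = 7.539 − 2.5 = 5.039 mm.
That suppressed elongation corresponds to σ = E·Δ/L = 107×10³ × 5.039/2450 = 220.1 MPa.
P = σA = 220.1 × 825 = 181.6 kN.

P ≈ 182 kN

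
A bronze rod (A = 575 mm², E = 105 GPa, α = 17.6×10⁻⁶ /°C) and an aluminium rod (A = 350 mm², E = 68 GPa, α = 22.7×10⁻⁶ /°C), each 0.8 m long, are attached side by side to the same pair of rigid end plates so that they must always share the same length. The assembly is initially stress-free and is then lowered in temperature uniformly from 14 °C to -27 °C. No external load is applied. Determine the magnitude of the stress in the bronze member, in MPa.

The aluminium has the larger α, so on cooling it would change length more than the bronze if both were free. The rigid plates force a common final length, so the aluminium is put into tension and the bronze into compression, with equal and opposite forces P (no external load).
Setting the final lengths equal and cancelling L: (α₁ − α₂)ΔT = P/(A₁E₁) + P/(A₂E₂).
|α₁ − α₂|·ΔT = 5.1×10⁻⁶ × 41 = 0.0002091.
1/(A₁E₁) + 1/(A₂E₂) = 1/(575×105×10³) + 1/(350×68×10³) = 5.858×10⁻⁸ N⁻¹.
So P = 0.0002091 / 5.858×10⁻⁸ = 3.569 kN.
σ_{bronze} = P/A₁ = 3569/575 = 6.208 MPa, compressive.

σ ≈ 6.21 MPa (compressive)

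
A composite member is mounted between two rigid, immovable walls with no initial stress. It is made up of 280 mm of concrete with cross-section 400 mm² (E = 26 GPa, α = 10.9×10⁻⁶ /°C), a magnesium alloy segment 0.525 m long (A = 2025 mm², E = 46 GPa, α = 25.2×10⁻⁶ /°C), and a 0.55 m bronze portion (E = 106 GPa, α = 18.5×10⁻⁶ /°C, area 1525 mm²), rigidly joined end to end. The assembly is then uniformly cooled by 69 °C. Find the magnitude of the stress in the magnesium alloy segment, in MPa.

Free thermal contraction of the whole bar: Σ αᵢΔT Lᵢ = 10.9×10⁻⁶×69×280 + 25.2×10⁻⁶×69×525 + 18.5×10⁻⁶×69×550 = 1.826 mm.
The rigid supports impose zero overall length change; the single axial force P common to all segments must satisfy P Σ Lᵢ/(AᵢEᵢ) = δ_free.
The series flexibility is Σ Lᵢ/(AᵢEᵢ) = 280/(400×26×10³) + 525/(2025×46×10³) + 550/(1525×106×10³) = 3.596×10⁻⁵ mm/N.
Hence P = δ_free / Σ(L/AE) = 1.826/3.596×10⁻⁵ = 50.76 kN (tensile).
σ_{magnesium alloy} = P / A = 50760 / 2025 = 25.07 MPa.

σ ≈ 25.1 MPa (tensile)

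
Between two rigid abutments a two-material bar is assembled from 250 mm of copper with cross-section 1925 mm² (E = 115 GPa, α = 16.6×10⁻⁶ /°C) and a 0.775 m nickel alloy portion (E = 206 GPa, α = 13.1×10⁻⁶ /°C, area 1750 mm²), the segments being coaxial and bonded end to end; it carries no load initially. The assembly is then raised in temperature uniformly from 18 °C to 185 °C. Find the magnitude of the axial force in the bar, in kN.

Free thermal expansion of the whole bar: Σ αᵢΔT Lᵢ = 16.6×10⁻⁶×167×250 + 13.1×10⁻⁶×167×775 = 2.389 mm.
Since the ends are fixed, an axial force P builds up, equal in every segment, with P · Σ Lᵢ/(AᵢEᵢ) = δ_free.
Σ Lᵢ/(AᵢEᵢ) = 250/(1925×115×10³) + 775/(1750×206×10³) = 3.279×10⁻⁶ mm/N.
So P = 2.389 / 3.279×10⁻⁶ = 728.4 kN, compressive.

P ≈ 728 kN (compressive)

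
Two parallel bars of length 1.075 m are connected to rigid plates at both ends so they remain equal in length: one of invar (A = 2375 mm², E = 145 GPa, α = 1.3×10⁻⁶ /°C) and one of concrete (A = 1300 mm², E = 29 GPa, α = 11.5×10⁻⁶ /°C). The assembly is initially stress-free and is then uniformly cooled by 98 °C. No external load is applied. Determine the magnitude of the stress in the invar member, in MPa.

Both members must finish at the same length. With the larger α, the concrete tends to over-contract; the plates restrain it, putting the concrete in tension and the invar in compression. With no external load the two internal forces are equal and opposite, magnitude P.
Equating the net (thermal + elastic) strains gives |α₁ − α₂|·ΔT = P·[1/(A₁E₁) + 1/(A₂E₂)].
|α₁ − α₂|·ΔT = 10.2×10⁻⁶ × 98 = 0.0009996.
1/(A₁E₁) + 1/(A₂E₂) = 1/(2375×145×10³) + 1/(1300×29×10³) = 2.943×10⁻⁸ N⁻¹.
P = 0.0009996 / 2.943×10⁻⁸ = 33970 N = 33.97 kN.
σ_{invar} = P/A₁ = 33970/2375 = 14.3 MPa, compressive.

σ ≈ 14.3 MPa (compressive)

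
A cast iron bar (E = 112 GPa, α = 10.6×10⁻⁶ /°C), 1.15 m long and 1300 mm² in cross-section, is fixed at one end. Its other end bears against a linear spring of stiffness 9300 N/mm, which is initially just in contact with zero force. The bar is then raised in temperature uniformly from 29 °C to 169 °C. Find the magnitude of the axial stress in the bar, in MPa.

σ ≈ 11.4 MPa (compressive)

Free thermal expansion: δ_free = αΔT L = 10.6×10⁻⁶ × 140 × 1150 = 1.707 mm.
Let P be the compressive force at the spring. The bar shortens elastically by PL/(AE) and the spring compresses by P/k; together these equal δ_free.
So P = δ_free / [L/(AE) + 1/k] = 1.707 / [ 1150/(1300×112×10³) + 1/(9300) ].
P = 1.707 / 0.0001154 = 14790 N.
σ = P/A = 14790/1300 = 11.37 MPa.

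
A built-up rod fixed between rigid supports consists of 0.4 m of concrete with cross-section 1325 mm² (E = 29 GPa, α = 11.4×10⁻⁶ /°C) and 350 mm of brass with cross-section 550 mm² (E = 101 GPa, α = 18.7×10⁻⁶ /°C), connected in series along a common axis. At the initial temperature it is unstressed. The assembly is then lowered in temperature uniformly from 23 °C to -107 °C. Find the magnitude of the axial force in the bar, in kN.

If the supports were absent, the total length change would be Σ αᵢΔT Lᵢ = 11.4×10⁻⁶×130×400 + 18.7×10⁻⁶×130×350 = 1.444 mm.
Since the ends are fixed, an axial force P builds up, equal in every segment, with P · Σ Lᵢ/(AᵢEᵢ) = δ_free.
Σ Lᵢ/(AᵢEᵢ) = 400/(1325×29×10³) + 350/(550×101×10³) = 1.671×10⁻⁵ mm/N.
So P = 1.444 / 1.671×10⁻⁵ = 86.39 kN, tensile.

P ≈ 86.4 kN (tensile)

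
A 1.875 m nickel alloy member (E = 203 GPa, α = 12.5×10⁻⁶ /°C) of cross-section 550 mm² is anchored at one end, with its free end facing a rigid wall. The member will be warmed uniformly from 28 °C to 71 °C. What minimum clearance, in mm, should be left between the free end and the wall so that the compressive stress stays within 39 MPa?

With no wall the member would lengthen by αΔT L = 12.5×10⁻⁶ × 43 × 1875 = 1.008 mm.
A stress of 39 MPa corresponds to the wall pushing the member back by σL/E = 39×1875/(203×10³) = 0.3602 mm.
The gap must absorb the remainder: g_min = 1.008 − 0.3602 = 0.6476 mm.

g ≈ 0.648 mm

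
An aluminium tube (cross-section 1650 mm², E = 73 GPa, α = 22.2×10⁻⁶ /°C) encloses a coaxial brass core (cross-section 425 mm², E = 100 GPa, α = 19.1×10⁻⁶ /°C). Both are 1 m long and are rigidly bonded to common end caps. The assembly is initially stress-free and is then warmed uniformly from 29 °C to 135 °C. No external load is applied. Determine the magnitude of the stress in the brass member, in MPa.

Both members must finish at the same length. With the larger α, the aluminium tends to over-expand; the plates restrain it, putting the aluminium in compression and the brass in tension. With no external load the two internal forces are equal and opposite, magnitude P.
Setting the final lengths equal and cancelling L: (α₁ − α₂)ΔT = P/(A₁E₁) + P/(A₂E₂).
|α₁ − α₂|·ΔT = 3.1×10⁻⁶ × 106 = 0.0003286.
1/(A₁E₁) + 1/(A₂E₂) = 1/(1650×73×10³) + 1/(425×100×10³) = 3.183×10⁻⁸ N⁻¹.
P = 0.0003286 / 3.183×10⁻⁸ = 10320 N = 10.32 kN.
σ_{brass} = P/A₂ = 10320/425 = 24.29 MPa, tensile.

σ ≈ 24.3 MPa (tensile)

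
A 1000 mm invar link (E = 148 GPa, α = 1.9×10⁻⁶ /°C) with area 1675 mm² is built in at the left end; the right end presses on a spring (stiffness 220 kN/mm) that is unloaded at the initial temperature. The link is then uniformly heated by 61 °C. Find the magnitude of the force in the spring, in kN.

Free thermal expansion: δ_free = αΔT L = 1.9×10⁻⁶ × 61 × 1000 = 0.1159 mm.
Let P be the compressive force at the spring. The link shortens elastically by PL/(AE) and the spring compresses by P/k; together these equal δ_free.
So P = δ_free / [L/(AE) + 1/k] = 0.1159 / [ 1000/(1675×148×10³) + 1/(220×10³) ].
P = 0.1159 / 8.579×10⁻⁶ = 13510 N.

P ≈ 13.5 kN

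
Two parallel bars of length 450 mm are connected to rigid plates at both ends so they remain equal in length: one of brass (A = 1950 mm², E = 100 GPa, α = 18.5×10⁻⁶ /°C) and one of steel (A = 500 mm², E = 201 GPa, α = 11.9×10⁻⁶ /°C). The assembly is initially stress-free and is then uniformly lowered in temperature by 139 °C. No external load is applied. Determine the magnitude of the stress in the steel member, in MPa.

The brass has the larger α, so on cooling it would change length more than the steel if both were free. The rigid plates force a common final length, so the brass is put into tension and the steel into compression, with equal and opposite forces P (no external load).
Setting the final lengths equal and cancelling L: (α₁ − α₂)ΔT = P/(A₁E₁) + P/(A₂E₂).
|α₁ − α₂|·ΔT = 6.6×10⁻⁶ × 139 = 0.0009174.
1/(A₁E₁) + 1/(A₂E₂) = 1/(1950×100×10³) + 1/(500×201×10³) = 1.508×10⁻⁸ N⁻¹.
P = 0.0009174 / 1.508×10⁻⁸ = 60840 N = 60.84 kN.
σ_{steel} = P/A₂ = 60840/500 = 121.7 MPa, compressive.

σ ≈ 122 MPa (compressive)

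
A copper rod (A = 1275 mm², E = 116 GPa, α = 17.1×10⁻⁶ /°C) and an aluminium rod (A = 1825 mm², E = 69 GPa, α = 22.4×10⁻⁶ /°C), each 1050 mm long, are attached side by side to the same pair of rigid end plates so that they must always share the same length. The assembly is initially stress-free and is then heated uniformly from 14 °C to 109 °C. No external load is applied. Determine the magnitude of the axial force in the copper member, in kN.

The aluminium has the larger α, so on heating it would change length more than the copper if both were free. The rigid plates force a common final length, so the aluminium is put into compression and the copper into tension, with equal and opposite forces P (no external load).
Setting the final lengths equal and cancelling L: (α₁ − α₂)ΔT = P/(A₁E₁) + P/(A₂E₂).
|α₁ − α₂|·ΔT = 5.3×10⁻⁶ × 95 = 0.0005035.
1/(A₁E₁) + 1/(A₂E₂) = 1/(1275×116×10³) + 1/(1825×69×10³) = 1.47×10⁻⁸ N⁻¹.
So P = 0.0005035 / 1.47×10⁻⁸ = 34.25 kN.

P ≈ 34.2 kN (tensile in the copper)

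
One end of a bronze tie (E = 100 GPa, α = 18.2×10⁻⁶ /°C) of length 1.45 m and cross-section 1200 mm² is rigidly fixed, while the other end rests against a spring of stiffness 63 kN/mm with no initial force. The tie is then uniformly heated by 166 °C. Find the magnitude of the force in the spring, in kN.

If the spring were absent the tie would lengthen by αΔT L = 18.2×10⁻⁶ × 166 × 1450 = 4.381 mm.
Let P be the compressive force at the spring. The tie shortens elastically by PL/(AE) and the spring compresses by P/k; together these equal δ_free.
P [ L/(AE) + 1/k ] = δ_free → P [ 1450/(1200×100×10³) + 1/(63×10³) ] = 4.381.
P = 4.381 / 2.796×10⁻⁵ = 156700 N.

P ≈ 157 kN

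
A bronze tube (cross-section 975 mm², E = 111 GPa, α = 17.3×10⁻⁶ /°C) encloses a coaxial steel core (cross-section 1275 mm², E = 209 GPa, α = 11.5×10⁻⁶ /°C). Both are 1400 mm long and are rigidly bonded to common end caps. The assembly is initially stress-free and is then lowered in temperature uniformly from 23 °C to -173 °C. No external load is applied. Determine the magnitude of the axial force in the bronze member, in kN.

Equilibrium of a rigid end plate with no external load gives equal and opposite internal forces ±P in the two members. Since α_{bronze} > α_{steel}, cooling drives the bronze into tension and the steel into compression.
Equating the net (thermal + elastic) strains gives |α₁ − α₂|·ΔT = P·[1/(A₁E₁) + 1/(A₂E₂)].
|α₁ − α₂|·ΔT = 5.8×10⁻⁶ × 196 = 0.001137.
1/(A₁E₁) + 1/(A₂E₂) = 1/(975×111×10³) + 1/(1275×209×10³) = 1.299×10⁻⁸ N⁻¹.
P = 0.001137 / 1.299×10⁻⁸ = 87500 N = 87.5 kN.

P ≈ 87.5 kN (tensile in the bronze)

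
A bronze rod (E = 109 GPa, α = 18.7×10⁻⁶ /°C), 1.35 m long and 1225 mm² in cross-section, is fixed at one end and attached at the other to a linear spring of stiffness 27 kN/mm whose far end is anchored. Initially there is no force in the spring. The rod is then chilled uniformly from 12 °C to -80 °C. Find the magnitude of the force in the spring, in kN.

The unrestrained thermal change is αΔT L = 18.7×10⁻⁶ × 92 × 1350 = 2.323 mm.
With a force P in the spring, the elastic change of the rod is PL/(AE) and that of the spring is P/k; compatibility requires their sum to equal δ_free.
P [ L/(AE) + 1/k ] = δ_free → P [ 1350/(1225×109×10³) + 1/(27×10³) ] = 2.323.
P = 2.323 / 4.715×10⁻⁵ = 49260 N.

P ≈ 49.3 kN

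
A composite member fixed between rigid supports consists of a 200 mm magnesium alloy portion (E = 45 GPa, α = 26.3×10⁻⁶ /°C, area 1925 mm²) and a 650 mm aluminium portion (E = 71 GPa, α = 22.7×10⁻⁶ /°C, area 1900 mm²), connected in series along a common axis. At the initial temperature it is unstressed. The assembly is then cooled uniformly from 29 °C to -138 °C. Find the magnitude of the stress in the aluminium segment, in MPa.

If the supports were absent, the total length change would be Σ αᵢΔT Lᵢ = 26.3×10⁻⁶×167×200 + 22.7×10⁻⁶×167×650 = 3.343 mm.
The rigid supports impose zero overall length change; the single axial force P common to all segments must satisfy P Σ Lᵢ/(AᵢEᵢ) = δ_free.
Σ Lᵢ/(AᵢEᵢ) = 200/(1925×45×10³) + 650/(1900×71×10³) = 7.127×10⁻⁶ mm/N.
So P = 3.343 / 7.127×10⁻⁶ = 469 kN, tensile.
σ_{aluminium} = P / A = 469000 / 1900 = 246.8 MPa.

σ ≈ 247 MPa (tensile)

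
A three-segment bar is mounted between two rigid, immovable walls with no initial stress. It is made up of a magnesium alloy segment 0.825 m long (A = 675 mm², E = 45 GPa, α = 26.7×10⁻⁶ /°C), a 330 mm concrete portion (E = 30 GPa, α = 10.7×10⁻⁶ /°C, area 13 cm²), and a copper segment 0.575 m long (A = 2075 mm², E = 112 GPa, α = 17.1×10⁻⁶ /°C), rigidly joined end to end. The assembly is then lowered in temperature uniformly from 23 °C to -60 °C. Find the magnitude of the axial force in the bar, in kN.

P ≈ 77.1 kN (tensile)

With the walls removed the bar would change length by δ_free = Σ αᵢΔT Lᵢ = 26.7×10⁻⁶×83×825 + 10.7×10⁻⁶×83×330 + 17.1×10⁻⁶×83×575 = 2.937 mm.
The walls prevent any net length change, so an axial force P (same in every segment) develops. Compatibility: P · Σ Lᵢ/(AᵢEᵢ) = δ_free.
Σ Lᵢ/(AᵢEᵢ) = 825/(675×45×10³) + 330/(1300×30×10³) + 575/(2075×112×10³) = 3.81×10⁻⁵ mm/N.
So P = 2.937 / 3.81×10⁻⁵ = 77.11 kN, tensile.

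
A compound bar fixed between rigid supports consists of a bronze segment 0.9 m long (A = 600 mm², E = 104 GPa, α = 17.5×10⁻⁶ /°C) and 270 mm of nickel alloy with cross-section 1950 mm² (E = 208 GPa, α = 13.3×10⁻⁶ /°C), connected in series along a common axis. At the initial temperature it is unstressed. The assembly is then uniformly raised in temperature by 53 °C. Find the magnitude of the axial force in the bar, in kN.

Free thermal expansion of the whole bar: Σ αᵢΔT Lᵢ = 17.5×10⁻⁶×53×900 + 13.3×10⁻⁶×53×270 = 1.025 mm.
The walls prevent any net length change, so an axial force P (same in every segment) develops. Compatibility: P · Σ Lᵢ/(AᵢEᵢ) = δ_free.
Σ Lᵢ/(AᵢEᵢ) = 900/(600×104×10³) + 270/(1950×208×10³) = 1.509×10⁻⁵ mm/N.
P = 1.025 / 1.509×10⁻⁵ = 67940 N = 67.94 kN, compressive.

P ≈ 67.9 kN (compressive)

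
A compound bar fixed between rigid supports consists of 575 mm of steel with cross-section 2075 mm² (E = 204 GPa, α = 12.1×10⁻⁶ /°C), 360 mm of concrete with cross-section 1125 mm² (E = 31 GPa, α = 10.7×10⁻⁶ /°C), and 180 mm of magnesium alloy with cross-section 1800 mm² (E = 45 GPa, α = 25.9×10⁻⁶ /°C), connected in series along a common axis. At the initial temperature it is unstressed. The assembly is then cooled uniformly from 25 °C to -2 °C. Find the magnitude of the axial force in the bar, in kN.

With the walls removed the bar would change length by δ_free = Σ αᵢΔT Lᵢ = 12.1×10⁻⁶×27×575 + 10.7×10⁻⁶×27×360 + 25.9×10⁻⁶×27×180 = 0.4177 mm.
Since the ends are fixed, an axial force P builds up, equal in every segment, with P · Σ Lᵢ/(AᵢEᵢ) = δ_free.
The series flexibility is Σ Lᵢ/(AᵢEᵢ) = 575/(2075×204×10³) + 360/(1125×31×10³) + 180/(1800×45×10³) = 1.39×10⁻⁵ mm/N.
So P = 0.4177 / 1.39×10⁻⁵ = 30.05 kN, tensile.

P ≈ 30 kN (tensile)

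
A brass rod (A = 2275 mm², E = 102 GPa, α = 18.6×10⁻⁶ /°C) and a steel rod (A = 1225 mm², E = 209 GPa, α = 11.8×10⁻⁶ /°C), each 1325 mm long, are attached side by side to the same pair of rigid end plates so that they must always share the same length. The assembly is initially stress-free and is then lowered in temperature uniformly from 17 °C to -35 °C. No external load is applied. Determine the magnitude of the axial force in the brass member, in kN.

Equilibrium of a rigid end plate with no external load gives equal and opposite internal forces ±P in the two members. Since α_{brass} > α_{steel}, cooling drives the brass into tension and the steel into compression.
Compatibility of the two members (thermal + elastic change equal): (α₁ − α₂)ΔT = P·[1/(A₁E₁) + 1/(A₂E₂)].
|α₁ − α₂|·ΔT = 6.8×10⁻⁶ × 52 = 0.0003536.
1/(A₁E₁) + 1/(A₂E₂) = 1/(2275×102×10³) + 1/(1225×209×10³) = 8.215×10⁻⁹ N⁻¹.
P = 0.0003536 / 8.215×10⁻⁹ = 43040 N = 43.04 kN.

P ≈ 43 kN (tensile in the brass)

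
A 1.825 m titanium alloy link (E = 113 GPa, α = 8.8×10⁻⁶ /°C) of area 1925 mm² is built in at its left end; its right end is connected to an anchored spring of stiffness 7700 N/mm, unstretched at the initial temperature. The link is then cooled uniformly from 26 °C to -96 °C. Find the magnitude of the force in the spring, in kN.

P ≈ 14.2 kN

If the spring were absent the link would shorten by αΔT L = 8.8×10⁻⁶ × 122 × 1825 = 1.959 mm.
Let P be the tensile force in the spring. The link extends elastically by PL/(AE) and the spring stretches by P/k; together these equal δ_free.
So P = δ_free / [L/(AE) + 1/k] = 1.959 / [ 1825/(1925×113×10³) + 1/(7700) ].
P = 1.959 / 0.0001383 = 14170 N.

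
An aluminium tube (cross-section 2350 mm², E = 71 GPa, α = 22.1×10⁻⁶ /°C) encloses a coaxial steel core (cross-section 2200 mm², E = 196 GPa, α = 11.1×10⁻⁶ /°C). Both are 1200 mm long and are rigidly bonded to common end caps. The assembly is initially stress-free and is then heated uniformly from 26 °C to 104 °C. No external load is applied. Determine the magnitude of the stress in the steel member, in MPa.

σ ≈ 46.9 MPa (tensile)

Equilibrium of a rigid end plate with no external load gives equal and opposite internal forces ±P in the two members. Since α_{aluminium} > α_{steel}, heating drives the aluminium into compression and the steel into tension.
Compatibility of the two members (thermal + elastic change equal): (α₁ − α₂)ΔT = P·[1/(A₁E₁) + 1/(A₂E₂)].
|α₁ − α₂|·ΔT = 11×10⁻⁶ × 78 = 0.000858.
1/(A₁E₁) + 1/(A₂E₂) = 1/(2350×71×10³) + 1/(2200×196×10³) = 8.313×10⁻⁹ N⁻¹.
P = 0.000858 / 8.313×10⁻⁹ = 103200 N = 103.2 kN.
σ_{steel} = P/A₂ = 103200/2200 = 46.92 MPa, tensile.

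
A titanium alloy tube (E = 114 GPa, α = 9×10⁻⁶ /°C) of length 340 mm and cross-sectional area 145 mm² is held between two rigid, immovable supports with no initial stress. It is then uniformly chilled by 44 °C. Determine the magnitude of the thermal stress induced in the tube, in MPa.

σ ≈ 45.1 MPa (tensile)

The supports are rigid, so the total axial strain is zero. The restrained thermal strain is ε = αΔT = 9×10⁻⁶ × 44 = 396×10⁻⁶.
σ = EαΔT = 114×10³ × 9×10⁻⁶ × 44 = 45.14 MPa (tensile; the tube is trying to contract).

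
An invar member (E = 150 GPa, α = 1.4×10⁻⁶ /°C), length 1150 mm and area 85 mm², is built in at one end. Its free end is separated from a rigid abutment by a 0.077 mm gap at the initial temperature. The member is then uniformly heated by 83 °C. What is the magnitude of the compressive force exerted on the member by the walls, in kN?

P ≈ 0.628 kN

Unrestrained expansion: δ_free = αΔT L = 1.4×10⁻⁶ × 83 × 1150 = 0.1336 mm.
This exceeds the 0.077 mm gap, so the wall pushes back. The portion of expansion that must be recovered elastically is δ_free − gap = 0.1336 − 0.077 = 0.05663 mm.
Compatibility: PL/(AE) = 0.05663 mm, so σ = P/A = E × (0.05663/1150) = 7.387 MPa.
P = σA = 7.387 × 85 = 0.6279 kN.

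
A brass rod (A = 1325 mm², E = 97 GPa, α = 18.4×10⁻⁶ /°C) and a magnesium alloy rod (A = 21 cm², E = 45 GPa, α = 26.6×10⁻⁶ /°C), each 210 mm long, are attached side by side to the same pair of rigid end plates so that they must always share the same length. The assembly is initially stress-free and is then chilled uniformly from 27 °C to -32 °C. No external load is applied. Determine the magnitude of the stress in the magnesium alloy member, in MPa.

σ ≈ 12.5 MPa (tensile)

Both members must finish at the same length. With the larger α, the magnesium alloy tends to over-contract; the plates restrain it, putting the magnesium alloy in tension and the brass in compression. With no external load the two internal forces are equal and opposite, magnitude P.
Equating the net (thermal + elastic) strains gives |α₁ − α₂|·ΔT = P·[1/(A₁E₁) + 1/(A₂E₂)].
|α₁ − α₂|·ΔT = 8.2×10⁻⁶ × 59 = 0.0004838.
1/(A₁E₁) + 1/(A₂E₂) = 1/(1325×97×10³) + 1/(2100×45×10³) = 1.836×10⁻⁸ N⁻¹.
P = 0.0004838 / 1.836×10⁻⁸ = 26350 N = 26.35 kN.
σ_{magnesium alloy} = P/A₂ = 26350/2100 = 12.55 MPa, tensile.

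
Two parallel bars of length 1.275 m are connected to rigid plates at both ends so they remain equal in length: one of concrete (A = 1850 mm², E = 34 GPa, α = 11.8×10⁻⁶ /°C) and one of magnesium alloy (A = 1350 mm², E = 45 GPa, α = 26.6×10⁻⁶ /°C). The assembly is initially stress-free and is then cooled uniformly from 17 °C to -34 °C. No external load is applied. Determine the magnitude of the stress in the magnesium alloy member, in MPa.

σ ≈ 17.3 MPa (tensile)

Both members must finish at the same length. With the larger α, the magnesium alloy tends to over-contract; the plates restrain it, putting the magnesium alloy in tension and the concrete in compression. With no external load the two internal forces are equal and opposite, magnitude P.
Equating the net (thermal + elastic) strains gives |α₁ − α₂|·ΔT = P·[1/(A₁E₁) + 1/(A₂E₂)].
|α₁ − α₂|·ΔT = 14.8×10⁻⁶ × 51 = 0.0007548.
1/(A₁E₁) + 1/(A₂E₂) = 1/(1850×34×10³) + 1/(1350×45×10³) = 3.236×10⁻⁸ N⁻¹.
P = 0.0007548 / 3.236×10⁻⁸ = 23330 N = 23.33 kN.
σ_{magnesium alloy} = P/A₂ = 23330/1350 = 17.28 MPa, tensile.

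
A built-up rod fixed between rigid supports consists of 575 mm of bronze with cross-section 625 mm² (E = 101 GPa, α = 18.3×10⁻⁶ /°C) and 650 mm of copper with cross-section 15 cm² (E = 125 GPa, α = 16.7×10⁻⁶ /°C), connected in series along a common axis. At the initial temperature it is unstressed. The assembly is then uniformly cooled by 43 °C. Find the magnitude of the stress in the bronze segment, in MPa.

With the walls removed the bar would change length by δ_free = Σ αᵢΔT Lᵢ = 18.3×10⁻⁶×43×575 + 16.7×10⁻⁶×43×650 = 0.9192 mm.
The walls prevent any net length change, so an axial force P (same in every segment) develops. Compatibility: P · Σ Lᵢ/(AᵢEᵢ) = δ_free.
Σ Lᵢ/(AᵢEᵢ) = 575/(625×101×10³) + 650/(1500×125×10³) = 1.258×10⁻⁵ mm/N.
Hence P = δ_free / Σ(L/AE) = 0.9192/1.258×10⁻⁵ = 73.1 kN (tensile).
σ_{bronze} = P / A = 73100 / 625 = 117 MPa.

σ ≈ 117 MPa (tensile)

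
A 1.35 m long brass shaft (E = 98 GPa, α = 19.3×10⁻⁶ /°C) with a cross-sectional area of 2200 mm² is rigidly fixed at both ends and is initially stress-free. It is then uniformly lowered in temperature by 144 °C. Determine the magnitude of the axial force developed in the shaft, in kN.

Full restraint means ε = 0, so the stress is σ = EαΔT = 98×10³ × 19.3×10⁻⁶ × 144 = 272.4 MPa.
Then P = σA = 272.4 × 2200 mm² = 599.2 kN, tensile.

P ≈ 599 kN (tensile)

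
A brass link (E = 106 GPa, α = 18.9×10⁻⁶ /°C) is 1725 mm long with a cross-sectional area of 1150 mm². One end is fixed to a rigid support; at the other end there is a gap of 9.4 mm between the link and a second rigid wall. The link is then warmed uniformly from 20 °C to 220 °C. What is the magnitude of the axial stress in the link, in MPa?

If the wall were absent the link would grow by αΔT L = 18.9×10⁻⁶ × 200 × 1725 = 6.52 mm.
Since δ_free = 6.52 mm is less than the 9.4 mm gap, the link never touches the wall. No axial force develops.

σ ≈ 0 MPa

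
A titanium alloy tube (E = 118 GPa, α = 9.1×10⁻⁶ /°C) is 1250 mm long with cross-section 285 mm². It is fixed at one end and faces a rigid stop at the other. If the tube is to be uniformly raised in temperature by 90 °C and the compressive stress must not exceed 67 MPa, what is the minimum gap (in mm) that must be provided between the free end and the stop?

With no wall the tube would lengthen by αΔT L = 9.1×10⁻⁶ × 90 × 1250 = 1.024 mm.
A stress of 67 MPa corresponds to the wall pushing the tube back by σL/E = 67×1250/(118×10³) = 0.7097 mm.
The gap must absorb the remainder: g_min = 1.024 − 0.7097 = 0.314 mm.

g ≈ 0.314 mm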